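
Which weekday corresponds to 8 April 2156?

Thursday

Doomsday rule: the anchor day for the 2100s is Sunday. For year 56: 56÷12 = 4 r 8, and 8÷4 = 2, so 4+8+2 = 14.
Sunday + 14 ≡ Sunday — that's 2156's doomsday.
In April the doomsday date is Apr 4.
Apr 8 is 4 days after Apr 4; 4 mod 7 = 4, so Sunday + 4 = Thursday.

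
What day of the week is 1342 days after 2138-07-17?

First find the weekday of Jul 17, 2138. Doomsday rule: the anchor day for the 2100s is Sunday. For year 38: 38÷12 = 3 r 2, and 2÷4 = 0, so 3+2+0 = 5.
Sunday + 5 ≡ Friday — that's 2138's doomsday.
In July the doomsday date is Jul 11.
Jul 17 is 6 days after Jul 11; 6 mod 7 = 6, so Friday + 6 = Thursday.
1342 mod 7 = 5, so 1342 days after a Thursday is Thursday + 5 = Tuesday.

Tuesday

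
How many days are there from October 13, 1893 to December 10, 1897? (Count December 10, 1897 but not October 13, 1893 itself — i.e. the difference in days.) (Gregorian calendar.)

1519

Oct 13, 1893 → Oct 13, 1894: 365 days.
Oct 13, 1894 → Oct 13, 1895: 365 days.
Oct 13, 1895 → Oct 13, 1896: 366 days (Feb 29, 1896 is in that span).
Oct 13, 1896 → Oct 13, 1897: 365 days.
Oct 13, 1897 → Nov 13, 1897: 31 days (October has 31).
Nov 13, 1897 → Dec 10, 1897: 27 days.
Total: 1519 days.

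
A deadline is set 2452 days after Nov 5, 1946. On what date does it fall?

July 23, 1953

+365 (one year) → Nov 5, 1947 (2087 left).
+366 (one year; includes Feb 29, 1948) → Nov 5, 1948 (1721 left).
+365 (one year) → Nov 5, 1949 (1356 left).
+365 (one year) → Nov 5, 1950 (991 left).
+365 (one year) → Nov 5, 1951 (626 left).
+366 (one year; includes Feb 29, 1952) → Nov 5, 1952 (260 left).
Nov has 30 days: +26 → Dec 1, 1952 (234 left).
Dec has 31 days: +31 → Jan 1, 1953 (203 left).
Jan has 31 days: +31 → Feb 1, 1953 (172 left).
Feb has 28 days: +28 → Mar 1, 1953 (144 left).
Mar has 31 days: +31 → Apr 1, 1953 (113 left).
Apr has 30 days: +30 → May 1, 1953 (83 left).
May has 31 days: +31 → Jun 1, 1953 (52 left).
Jun has 30 days: +30 → Jul 1, 1953 (22 left).
+22 → Jul 23, 1953.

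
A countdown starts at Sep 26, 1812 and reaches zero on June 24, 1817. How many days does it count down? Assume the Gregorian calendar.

Sep 26, 1812 → Sep 26, 1813: 365 days.
Sep 26, 1813 → Sep 26, 1814: 365 days.
Sep 26, 1814 → Sep 26, 1815: 365 days.
Sep 26, 1815 → Sep 26, 1816: 366 days (Feb 29, 1816 is in that span).
Sep 26, 1816 → Oct 26, 1816: 30 days (September has 30).
Oct 26, 1816 → Nov 26, 1816: 31 days (October has 31).
Nov 26, 1816 → Dec 26, 1816: 30 days (November has 30).
Dec 26, 1816 → Jan 26, 1817: 31 days (December has 31).
Jan 26, 1817 → Feb 26, 1817: 31 days (January has 31).
Feb 26, 1817 → Mar 26, 1817: 28 days (February has 28).
Mar 26, 1817 → Apr 26, 1817: 31 days (March has 31).
Apr 26, 1817 → May 26, 1817: 30 days (April has 30).
May 26, 1817 → Jun 24, 1817: 29 days.
Total: 1732 days.

1732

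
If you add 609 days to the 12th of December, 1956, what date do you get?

August 13, 1958

+365 (one year) → Dec 12, 1957 (244 left).
Dec has 31 days: +20 → Jan 1, 1958 (224 left).
Jan has 31 days: +31 → Feb 1, 1958 (193 left).
Feb has 28 days: +28 → Mar 1, 1958 (165 left).
Mar has 31 days: +31 → Apr 1, 1958 (134 left).
Apr has 30 days: +30 → May 1, 1958 (104 left).
May has 31 days: +31 → Jun 1, 1958 (73 left).
Jun has 30 days: +30 → Jul 1, 1958 (43 left).
Jul has 31 days: +31 → Aug 1, 1958 (12 left).
+12 → Aug 13, 1958.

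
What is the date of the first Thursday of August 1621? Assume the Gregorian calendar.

August 5, 1621

August 1, 1621 is a Sunday.
The first Thursday is therefore August 5 (4 days later).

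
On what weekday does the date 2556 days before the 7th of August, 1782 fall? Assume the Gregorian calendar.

First find the weekday of Aug 7, 1782. Doomsday rule: the anchor day for the 1700s is Sunday. For year 82: 82÷12 = 6 r 10, and 10÷4 = 2, so 6+10+2 = 18.
Sunday + 18 ≡ Thursday — that's 1782's doomsday.
In August the doomsday date is Aug 8.
Aug 7 is 1 day before Aug 8; 1 mod 7 = 1, so Thursday − 1 = Wednesday.
2556 mod 7 = 1, so 2556 days before a Wednesday is Wednesday − 1 = Tuesday.

Tuesday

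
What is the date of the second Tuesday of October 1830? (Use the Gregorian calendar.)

October 1, 1830 is a Friday.
The first Tuesday is therefore October 5 (4 days later).
The second Tuesday is 5 + 1×7 = October 12.

October 12, 1830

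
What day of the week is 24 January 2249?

Wednesday

Doomsday rule: the anchor day for the 2200s is Friday. For year 49: 49÷12 = 4 r 1, and 1÷4 = 0, so 4+1+0 = 5.
Friday + 5 ≡ Wednesday — that's 2249's doomsday.
In January the doomsday date is Jan 3 (2249 is not a leap year).
Jan 24 is 21 days after Jan 3; 21 mod 7 = 0, so Wednesday + 0 = Wednesday.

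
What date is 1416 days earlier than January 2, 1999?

−365 (one year) → Jan 2, 1998 (1051 left).
−365 (one year) → Jan 2, 1997 (686 left).
−366 (one year; includes Feb 29, 1996) → Jan 2, 1996 (320 left).
−2 → Dec 31, 1995 (end of Dec, 31 days; 318 left).
−31 → Nov 30, 1995 (end of Nov, 30 days; 287 left).
−30 → Oct 31, 1995 (end of Oct, 31 days; 257 left).
−31 → Sep 30, 1995 (end of Sep, 30 days; 226 left).
−30 → Aug 31, 1995 (end of Aug, 31 days; 196 left).
−31 → Jul 31, 1995 (end of Jul, 31 days; 165 left).
−31 → Jun 30, 1995 (end of Jun, 30 days; 134 left).
−30 → May 31, 1995 (end of May, 31 days; 104 left).
−31 → Apr 30, 1995 (end of Apr, 30 days; 73 left).
−30 → Mar 31, 1995 (end of Mar, 31 days; 43 left).
−31 → Feb 28, 1995 (end of Feb, 28 days; 12 left).
−12 → Feb 16, 1995.

February 16, 1995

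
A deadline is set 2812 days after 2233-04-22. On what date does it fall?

+365 (one year) → Apr 22, 2234 (2447 left).
+365 (one year) → Apr 22, 2235 (2082 left).
+366 (one year; includes Feb 29, 2236) → Apr 22, 2236 (1716 left).
+365 (one year) → Apr 22, 2237 (1351 left).
+365 (one year) → Apr 22, 2238 (986 left).
+365 (one year) → Apr 22, 2239 (621 left).
+366 (one year; includes Feb 29, 2240) → Apr 22, 2240 (255 left).
Apr has 30 days: +9 → May 1, 2240 (246 left).
May has 31 days: +31 → Jun 1, 2240 (215 left).
Jun has 30 days: +30 → Jul 1, 2240 (185 left).
Jul has 31 days: +31 → Aug 1, 2240 (154 left).
Aug has 31 days: +31 → Sep 1, 2240 (123 left).
Sep has 30 days: +30 → Oct 1, 2240 (93 left).
Oct has 31 days: +31 → Nov 1, 2240 (62 left).
Nov has 30 days: +30 → Dec 1, 2240 (32 left).
Dec has 31 days: +31 → Jan 1, 2241 (1 left).
+1 → Jan 2, 2241.

January 2, 2241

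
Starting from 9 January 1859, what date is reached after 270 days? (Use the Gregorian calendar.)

October 6, 1859

Jan has 31 days: +23 → Feb 1, 1859 (247 left).
Feb has 28 days: +28 → Mar 1, 1859 (219 left).
Mar has 31 days: +31 → Apr 1, 1859 (188 left).
Apr has 30 days: +30 → May 1, 1859 (158 left).
May has 31 days: +31 → Jun 1, 1859 (127 left).
Jun has 30 days: +30 → Jul 1, 1859 (97 left).
Jul has 31 days: +31 → Aug 1, 1859 (66 left).
Aug has 31 days: +31 → Sep 1, 1859 (35 left).
Sep has 30 days: +30 → Oct 1, 1859 (5 left).
+5 → Oct 6, 1859.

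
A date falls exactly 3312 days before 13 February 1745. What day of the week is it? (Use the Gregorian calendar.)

Friday

Feb 13, 1745 is a Saturday.
3312 mod 7 = 1, so 3312 days before a Saturday is Saturday − 1 = Friday.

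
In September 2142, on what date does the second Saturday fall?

September 1, 2142 is a Saturday.
The first Saturday is therefore September 1 (same day).
The second Saturday is 1 + 1×7 = September 8.

September 8, 2142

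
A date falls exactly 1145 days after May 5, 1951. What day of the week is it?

First find the weekday of May 5, 1951. Doomsday rule: the anchor day for the 1900s is Wednesday. For year 51: 51÷12 = 4 r 3, and 3÷4 = 0, so 4+3+0 = 7.
Wednesday + 7 ≡ Wednesday — that's 1951's doomsday.
In May the doomsday date is May 9.
May 5 is 4 days before May 9; 4 mod 7 = 4, so Wednesday − 4 = Saturday.
1145 mod 7 = 4, so 1145 days after a Saturday is Saturday + 4 = Wednesday.

Wednesday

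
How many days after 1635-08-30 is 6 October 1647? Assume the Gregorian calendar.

Aug 30, 1635 → Aug 30, 1636: 366 days (Feb 29, 1636 is in that span).
Aug 30, 1636 → Aug 30, 1637: 365 days.
Aug 30, 1637 → Aug 30, 1638: 365 days.
Aug 30, 1638 → Aug 30, 1639: 365 days.
Aug 30, 1639 → Aug 30, 1640: 366 days (Feb 29, 1640 is in that span).
Aug 30, 1640 → Aug 30, 1641: 365 days.
Aug 30, 1641 → Aug 30, 1642: 365 days.
Aug 30, 1642 → Aug 30, 1643: 365 days.
Aug 30, 1643 → Aug 30, 1644: 366 days (Feb 29, 1644 is in that span).
Aug 30, 1644 → Aug 30, 1645: 365 days.
Aug 30, 1645 → Aug 30, 1646: 365 days.
Aug 30, 1646 → Aug 30, 1647: 365 days.
Aug 30, 1647 → Sep 30, 1647: 31 days (August has 31).
Sep 30, 1647 → Oct 6, 1647: 6 days.
Total: 4420 days.

4420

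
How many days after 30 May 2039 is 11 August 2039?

73

May 30, 2039 → Jun 30, 2039: 31 days (May has 31).
Jun 30, 2039 → Jul 30, 2039: 30 days (June has 30).
Jul 30, 2039 → Aug 11, 2039: 12 days.
Total: 73 days.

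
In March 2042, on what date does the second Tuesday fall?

March 11, 2042

March 1, 2042 is a Saturday.
The first Tuesday is therefore March 4 (3 days later).
The second Tuesday is 4 + 1×7 = March 11.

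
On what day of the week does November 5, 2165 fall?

Tuesday

Doomsday rule: the anchor day for the 2100s is Sunday. For year 65: 65÷12 = 5 r 5, and 5÷4 = 1, so 5+5+1 = 11.
Sunday + 11 ≡ Thursday — that's 2165's doomsday.
In November the doomsday date is Nov 7.
Nov 5 is 2 days before Nov 7; 2 mod 7 = 2, so Thursday − 2 = Tuesday.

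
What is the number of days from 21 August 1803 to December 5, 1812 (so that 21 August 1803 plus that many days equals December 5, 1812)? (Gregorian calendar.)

3394

Aug 21, 1803 → Aug 21, 1804: 366 days (Feb 29, 1804 is in that span).
Aug 21, 1804 → Aug 21, 1805: 365 days.
Aug 21, 1805 → Aug 21, 1806: 365 days.
Aug 21, 1806 → Aug 21, 1807: 365 days.
Aug 21, 1807 → Aug 21, 1808: 366 days (Feb 29, 1808 is in that span).
Aug 21, 1808 → Aug 21, 1809: 365 days.
Aug 21, 1809 → Aug 21, 1810: 365 days.
Aug 21, 1810 → Aug 21, 1811: 365 days.
Aug 21, 1811 → Aug 21, 1812: 366 days (Feb 29, 1812 is in that span).
Aug 21, 1812 → Sep 21, 1812: 31 days (August has 31).
Sep 21, 1812 → Oct 21, 1812: 30 days (September has 30).
Oct 21, 1812 → Nov 21, 1812: 31 days (October has 31).
Nov 21, 1812 → Dec 5, 1812: 14 days.
Total: 3394 days.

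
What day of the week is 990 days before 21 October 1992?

Sunday

Oct 21, 1992 is a Wednesday.
990 mod 7 = 3, so 990 days before a Wednesday is Wednesday − 3 = Sunday.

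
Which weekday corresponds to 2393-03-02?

Tuesday

Doomsday rule: the anchor day for the 2300s is Wednesday. For year 93: 93÷12 = 7 r 9, and 9÷4 = 2, so 7+9+2 = 18.
Wednesday + 18 ≡ Sunday — that's 2393's doomsday.
In March the doomsday date is Mar 14.
Mar 2 is 12 days before Mar 14; 12 mod 7 = 5, so Sunday − 5 = Tuesday.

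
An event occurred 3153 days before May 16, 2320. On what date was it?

September 28, 2311

−366 (one year; includes Feb 29, 2320) → May 16, 2319 (2787 left).
−365 (one year) → May 16, 2318 (2422 left).
−365 (one year) → May 16, 2317 (2057 left).
−365 (one year) → May 16, 2316 (1692 left).
−366 (one year; includes Feb 29, 2316) → May 16, 2315 (1326 left).
−365 (one year) → May 16, 2314 (961 left).
−365 (one year) → May 16, 2313 (596 left).
−365 (one year) → May 16, 2312 (231 left).
−16 → Apr 30, 2312 (end of Apr, 30 days; 215 left).
−30 → Mar 31, 2312 (end of Mar, 31 days; 185 left).
−31 → Feb 29, 2312 (end of Feb, 29 days; 154 left).
−29 → Jan 31, 2312 (end of Jan, 31 days; 125 left).
−31 → Dec 31, 2311 (end of Dec, 31 days; 94 left).
−31 → Nov 30, 2311 (end of Nov, 30 days; 63 left).
−30 → Oct 31, 2311 (end of Oct, 31 days; 33 left).
−31 → Sep 30, 2311 (end of Sep, 30 days; 2 left).
−2 → Sep 28, 2311.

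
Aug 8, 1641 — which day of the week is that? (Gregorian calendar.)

Doomsday rule: the anchor day for the 1600s is Tuesday. For year 41: 41÷12 = 3 r 5, and 5÷4 = 1, so 3+5+1 = 9.
Tuesday + 9 ≡ Thursday — that's 1641's doomsday.
In August the doomsday date is Aug 8.
Aug 8 is the doomsday itself: Thursday.

Thursday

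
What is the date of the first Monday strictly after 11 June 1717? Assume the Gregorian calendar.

June 14, 1717

Jun 11, 1717 is a Friday.
From Friday to the next Monday is 3 days.
Jun 11, 1717 + 3 = Jun 14, 1717.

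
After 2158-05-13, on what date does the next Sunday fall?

May 14, 2158

May 13, 2158 is a Saturday.
From Saturday to the next Sunday is 1 day.
May 13, 2158 + 1 = May 14, 2158.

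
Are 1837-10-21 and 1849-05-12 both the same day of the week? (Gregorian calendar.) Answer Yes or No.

Yes

From Oct 21, 1837 to May 12, 1849 is 4221 days.
4221 mod 7 = 0, so they are the same weekday.
(Oct 21, 1837 is a Saturday; May 12, 1849 is a Saturday.)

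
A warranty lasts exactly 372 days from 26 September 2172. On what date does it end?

Sep has 30 days: +5 → Oct 1, 2172 (367 left).
Oct has 31 days: +31 → Nov 1, 2172 (336 left).
Nov has 30 days: +30 → Dec 1, 2172 (306 left).
Dec has 31 days: +31 → Jan 1, 2173 (275 left).
Jan has 31 days: +31 → Feb 1, 2173 (244 left).
Feb has 28 days: +28 → Mar 1, 2173 (216 left).
Mar has 31 days: +31 → Apr 1, 2173 (185 left).
Apr has 30 days: +30 → May 1, 2173 (155 left).
May has 31 days: +31 → Jun 1, 2173 (124 left).
Jun has 30 days: +30 → Jul 1, 2173 (94 left).
Jul has 31 days: +31 → Aug 1, 2173 (63 left).
Aug has 31 days: +31 → Sep 1, 2173 (32 left).
Sep has 30 days: +30 → Oct 1, 2173 (2 left).
+2 → Oct 3, 2173.

October 3, 2173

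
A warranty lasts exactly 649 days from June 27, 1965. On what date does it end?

+365 (one year) → Jun 27, 1966 (284 left).
Jun has 30 days: +4 → Jul 1, 1966 (280 left).
Jul has 31 days: +31 → Aug 1, 1966 (249 left).
Aug has 31 days: +31 → Sep 1, 1966 (218 left).
Sep has 30 days: +30 → Oct 1, 1966 (188 left).
Oct has 31 days: +31 → Nov 1, 1966 (157 left).
Nov has 30 days: +30 → Dec 1, 1966 (127 left).
Dec has 31 days: +31 → Jan 1, 1967 (96 left).
Jan has 31 days: +31 → Feb 1, 1967 (65 left).
Feb has 28 days: +28 → Mar 1, 1967 (37 left).
Mar has 31 days: +31 → Apr 1, 1967 (6 left).
+6 → Apr 7, 1967.

April 7, 1967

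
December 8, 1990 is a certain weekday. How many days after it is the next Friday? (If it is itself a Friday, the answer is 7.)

Dec 8, 1990 is a Saturday.
From Saturday to the next Friday is 6 days.

6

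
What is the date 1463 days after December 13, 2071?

+366 (one year; includes Feb 29, 2072) → Dec 13, 2072 (1097 left).
+365 (one year) → Dec 13, 2073 (732 left).
+365 (one year) → Dec 13, 2074 (367 left).
Dec has 31 days: +19 → Jan 1, 2075 (348 left).
Jan has 31 days: +31 → Feb 1, 2075 (317 left).
Feb has 28 days: +28 → Mar 1, 2075 (289 left).
Mar has 31 days: +31 → Apr 1, 2075 (258 left).
Apr has 30 days: +30 → May 1, 2075 (228 left).
May has 31 days: +31 → Jun 1, 2075 (197 left).
Jun has 30 days: +30 → Jul 1, 2075 (167 left).
Jul has 31 days: +31 → Aug 1, 2075 (136 left).
Aug has 31 days: +31 → Sep 1, 2075 (105 left).
Sep has 30 days: +30 → Oct 1, 2075 (75 left).
Oct has 31 days: +31 → Nov 1, 2075 (44 left).
Nov has 30 days: +30 → Dec 1, 2075 (14 left).
+14 → Dec 15, 2075.

December 15, 2075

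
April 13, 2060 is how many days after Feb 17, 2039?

7726

Feb 17, 2039 → Feb 17, 2040: 365 days.
Feb 17, 2040 → Feb 17, 2041: 366 days (Feb 29, 2040 is in that span).
Feb 17, 2041 → Feb 17, 2042: 365 days.
Feb 17, 2042 → Feb 17, 2043: 365 days.
Feb 17, 2043 → Feb 17, 2044: 365 days.
Feb 17, 2044 → Feb 17, 2045: 366 days (Feb 29, 2044 is in that span).
Feb 17, 2045 → Feb 17, 2046: 365 days.
Feb 17, 2046 → Feb 17, 2047: 365 days.
Feb 17, 2047 → Feb 17, 2048: 365 days.
Feb 17, 2048 → Feb 17, 2049: 366 days (Feb 29, 2048 is in that span).
Feb 17, 2049 → Feb 17, 2050: 365 days.
Feb 17, 2050 → Feb 17, 2051: 365 days.
Feb 17, 2051 → Feb 17, 2052: 365 days.
Feb 17, 2052 → Feb 17, 2053: 366 days (Feb 29, 2052 is in that span).
Feb 17, 2053 → Feb 17, 2054: 365 days.
Feb 17, 2054 → Feb 17, 2055: 365 days.
Feb 17, 2055 → Feb 17, 2056: 365 days.
Feb 17, 2056 → Feb 17, 2057: 366 days (Feb 29, 2056 is in that span).
Feb 17, 2057 → Feb 17, 2058: 365 days.
Feb 17, 2058 → Feb 17, 2059: 365 days.
Feb 17, 2059 → Feb 17, 2060: 365 days.
Feb 17, 2060 → Mar 17, 2060: 29 days (February has 29).
Mar 17, 2060 → Apr 13, 2060: 27 days.
Total: 7726 days.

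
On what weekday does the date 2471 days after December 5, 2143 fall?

Thursday

Dec 5, 2143 is a Thursday.
2471 mod 7 = 0, so 2471 days after a Thursday is Thursday + 0 = Thursday.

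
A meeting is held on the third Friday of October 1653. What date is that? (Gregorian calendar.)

October 1, 1653 is a Wednesday.
The first Friday is therefore October 3 (2 days later).
The third Friday is 3 + 2×7 = October 17.

October 17, 1653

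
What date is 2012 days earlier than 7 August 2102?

−365 (one year) → Aug 7, 2101 (1647 left).
−365 (one year) → Aug 7, 2100 (1282 left).
−365 (one year) → Aug 7, 2099 (917 left).
−365 (one year) → Aug 7, 2098 (552 left).
−365 (one year) → Aug 7, 2097 (187 left).
−7 → Jul 31, 2097 (end of Jul, 31 days; 180 left).
−31 → Jun 30, 2097 (end of Jun, 30 days; 149 left).
−30 → May 31, 2097 (end of May, 31 days; 119 left).
−31 → Apr 30, 2097 (end of Apr, 30 days; 88 left).
−30 → Mar 31, 2097 (end of Mar, 31 days; 58 left).
−31 → Feb 28, 2097 (end of Feb, 28 days; 27 left).
−27 → Feb 1, 2097.

February 1, 2097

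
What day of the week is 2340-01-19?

Doomsday rule: the anchor day for the 2300s is Wednesday. For year 40: 40÷12 = 3 r 4, and 4÷4 = 1, so 3+4+1 = 8.
Wednesday + 8 ≡ Thursday — that's 2340's doomsday.
In January the doomsday date is Jan 4 (2340 is a leap year (divisible by 4)).
Jan 19 is 15 days after Jan 4; 15 mod 7 = 1, so Thursday + 1 = Friday.

Friday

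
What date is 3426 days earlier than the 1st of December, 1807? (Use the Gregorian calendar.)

July 14, 1798

−365 (one year) → Dec 1, 1806 (3061 left).
−365 (one year) → Dec 1, 1805 (2696 left).
−365 (one year) → Dec 1, 1804 (2331 left).
−366 (one year; includes Feb 29, 1804) → Dec 1, 1803 (1965 left).
−365 (one year) → Dec 1, 1802 (1600 left).
−365 (one year) → Dec 1, 1801 (1235 left).
−365 (one year) → Dec 1, 1800 (870 left).
−365 (one year) → Dec 1, 1799 (505 left).
−365 (one year) → Dec 1, 1798 (140 left).
−1 → Nov 30, 1798 (end of Nov, 30 days; 139 left).
−30 → Oct 31, 1798 (end of Oct, 31 days; 109 left).
−31 → Sep 30, 1798 (end of Sep, 30 days; 78 left).
−30 → Aug 31, 1798 (end of Aug, 31 days; 48 left).
−31 → Jul 31, 1798 (end of Jul, 31 days; 17 left).
−17 → Jul 14, 1798.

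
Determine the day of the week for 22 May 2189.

January 1, 2189 is a Thursday.
Jan 1, 2189 → Feb 1, 2189: 31 days (January has 31).
Feb 1, 2189 → Mar 1, 2189: 28 days (February has 28).
Mar 1, 2189 → Apr 1, 2189: 31 days (March has 31).
Apr 1, 2189 → May 1, 2189: 30 days (April has 30).
May 1, 2189 → May 22, 2189: 21 days.
Total: 141 days.
141 mod 7 = 1, so Thursday + 1 = Friday.

Friday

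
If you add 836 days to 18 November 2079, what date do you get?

+366 (one year; includes Feb 29, 2080) → Nov 18, 2080 (470 left).
+365 (one year) → Nov 18, 2081 (105 left).
Nov has 30 days: +13 → Dec 1, 2081 (92 left).
Dec has 31 days: +31 → Jan 1, 2082 (61 left).
Jan has 31 days: +31 → Feb 1, 2082 (30 left).
Feb has 28 days: +28 → Mar 1, 2082 (2 left).
+2 → Mar 3, 2082.

March 3, 2082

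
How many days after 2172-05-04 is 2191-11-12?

May 4, 2172 → May 4, 2173: 365 days.
May 4, 2173 → May 4, 2174: 365 days.
May 4, 2174 → May 4, 2175: 365 days.
May 4, 2175 → May 4, 2176: 366 days (Feb 29, 2176 is in that span).
May 4, 2176 → May 4, 2177: 365 days.
May 4, 2177 → May 4, 2178: 365 days.
May 4, 2178 → May 4, 2179: 365 days.
May 4, 2179 → May 4, 2180: 366 days (Feb 29, 2180 is in that span).
May 4, 2180 → May 4, 2181: 365 days.
May 4, 2181 → May 4, 2182: 365 days.
May 4, 2182 → May 4, 2183: 365 days.
May 4, 2183 → May 4, 2184: 366 days (Feb 29, 2184 is in that span).
May 4, 2184 → May 4, 2185: 365 days.
May 4, 2185 → May 4, 2186: 365 days.
May 4, 2186 → May 4, 2187: 365 days.
May 4, 2187 → May 4, 2188: 366 days (Feb 29, 2188 is in that span).
May 4, 2188 → May 4, 2189: 365 days.
May 4, 2189 → May 4, 2190: 365 days.
May 4, 2190 → May 4, 2191: 365 days.
May 4, 2191 → Jun 4, 2191: 31 days (May has 31).
Jun 4, 2191 → Jul 4, 2191: 30 days (June has 30).
Jul 4, 2191 → Aug 4, 2191: 31 days (July has 31).
Aug 4, 2191 → Sep 4, 2191: 31 days (August has 31).
Sep 4, 2191 → Oct 4, 2191: 30 days (September has 30).
Oct 4, 2191 → Nov 4, 2191: 31 days (October has 31).
Nov 4, 2191 → Nov 12, 2191: 8 days.
Total: 7131 days.

7131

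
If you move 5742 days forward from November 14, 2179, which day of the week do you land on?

First find the weekday of Nov 14, 2179. Doomsday rule: the anchor day for the 2100s is Sunday. For year 79: 79÷12 = 6 r 7, and 7÷4 = 1, so 6+7+1 = 14.
Sunday + 14 ≡ Sunday — that's 2179's doomsday.
In November the doomsday date is Nov 7.
Nov 14 is 7 days after Nov 7; 7 mod 7 = 0, so Sunday + 0 = Sunday.
5742 mod 7 = 2, so 5742 days after a Sunday is Sunday + 2 = Tuesday.

Tuesday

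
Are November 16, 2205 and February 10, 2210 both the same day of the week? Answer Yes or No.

Yes

From Nov 16, 2205 to Feb 10, 2210 is 1547 days.
1547 mod 7 = 0, so they are the same weekday.
(Nov 16, 2205 is a Saturday; Feb 10, 2210 is a Saturday.)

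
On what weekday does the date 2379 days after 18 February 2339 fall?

Friday

First find the weekday of Feb 18, 2339. Doomsday rule: the anchor day for the 2300s is Wednesday. For year 39: 39÷12 = 3 r 3, and 3÷4 = 0, so 3+3+0 = 6.
Wednesday + 6 ≡ Tuesday — that's 2339's doomsday.
In February the doomsday date is Feb 28 (2339 is not a leap year).
Feb 18 is 10 days before Feb 28; 10 mod 7 = 3, so Tuesday − 3 = Saturday.
2379 mod 7 = 6, so 2379 days after a Saturday is Saturday + 6 = Friday.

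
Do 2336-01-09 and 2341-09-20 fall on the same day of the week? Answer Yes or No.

No

From Jan 9, 2336 to Sep 20, 2341 is 2081 days.
2081 mod 7 = 2, so they are different weekdays.
(Jan 9, 2336 is a Thursday; Sep 20, 2341 is a Saturday.)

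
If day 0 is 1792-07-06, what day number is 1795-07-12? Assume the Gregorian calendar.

Jul 6, 1792 → Jul 6, 1793: 365 days.
Jul 6, 1793 → Jul 6, 1794: 365 days.
Jul 6, 1794 → Aug 6, 1794: 31 days (July has 31).
Aug 6, 1794 → Sep 6, 1794: 31 days (August has 31).
Sep 6, 1794 → Oct 6, 1794: 30 days (September has 30).
Oct 6, 1794 → Nov 6, 1794: 31 days (October has 31).
Nov 6, 1794 → Dec 6, 1794: 30 days (November has 30).
Dec 6, 1794 → Jan 6, 1795: 31 days (December has 31).
Jan 6, 1795 → Feb 6, 1795: 31 days (January has 31).
Feb 6, 1795 → Mar 6, 1795: 28 days (February has 28).
Mar 6, 1795 → Apr 6, 1795: 31 days (March has 31).
Apr 6, 1795 → May 6, 1795: 30 days (April has 30).
May 6, 1795 → Jun 6, 1795: 31 days (May has 31).
Jun 6, 1795 → Jul 6, 1795: 30 days (June has 30).
Jul 6, 1795 → Jul 12, 1795: 6 days.
Total: 1101 days.

1101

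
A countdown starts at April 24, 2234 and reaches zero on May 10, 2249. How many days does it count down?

Apr 24, 2234 → Apr 24, 2235: 365 days.
Apr 24, 2235 → Apr 24, 2236: 366 days (Feb 29, 2236 is in that span).
Apr 24, 2236 → Apr 24, 2237: 365 days.
Apr 24, 2237 → Apr 24, 2238: 365 days.
Apr 24, 2238 → Apr 24, 2239: 365 days.
Apr 24, 2239 → Apr 24, 2240: 366 days (Feb 29, 2240 is in that span).
Apr 24, 2240 → Apr 24, 2241: 365 days.
Apr 24, 2241 → Apr 24, 2242: 365 days.
Apr 24, 2242 → Apr 24, 2243: 365 days.
Apr 24, 2243 → Apr 24, 2244: 366 days (Feb 29, 2244 is in that span).
Apr 24, 2244 → Apr 24, 2245: 365 days.
Apr 24, 2245 → Apr 24, 2246: 365 days.
Apr 24, 2246 → Apr 24, 2247: 365 days.
Apr 24, 2247 → Apr 24, 2248: 366 days (Feb 29, 2248 is in that span).
Apr 24, 2248 → May 24, 2248: 30 days (April has 30).
May 24, 2248 → Jun 24, 2248: 31 days (May has 31).
Jun 24, 2248 → Jul 24, 2248: 30 days (June has 30).
Jul 24, 2248 → Aug 24, 2248: 31 days (July has 31).
Aug 24, 2248 → Sep 24, 2248: 31 days (August has 31).
Sep 24, 2248 → Oct 24, 2248: 30 days (September has 30).
Oct 24, 2248 → Nov 24, 2248: 31 days (October has 31).
Nov 24, 2248 → Dec 24, 2248: 30 days (November has 30).
Dec 24, 2248 → Jan 24, 2249: 31 days (December has 31).
Jan 24, 2249 → Feb 24, 2249: 31 days (January has 31).
Feb 24, 2249 → Mar 24, 2249: 28 days (February has 28).
Mar 24, 2249 → Apr 24, 2249: 31 days (March has 31).
Apr 24, 2249 → May 10, 2249: 16 days.
Total: 5495 days.

5495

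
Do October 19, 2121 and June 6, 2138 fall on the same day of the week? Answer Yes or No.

From Oct 19, 2121 to Jun 6, 2138 is 6074 days.
6074 mod 7 = 5, so they are different weekdays.
(Oct 19, 2121 is a Sunday; Jun 6, 2138 is a Friday.)

No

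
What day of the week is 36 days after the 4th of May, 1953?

Tuesday

May 4, 1953 is a Monday.
36 mod 7 = 1, so 36 days after a Monday is Monday + 1 = Tuesday.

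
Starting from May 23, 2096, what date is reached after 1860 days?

+365 (one year) → May 23, 2097 (1495 left).
+365 (one year) → May 23, 2098 (1130 left).
+365 (one year) → May 23, 2099 (765 left).
+365 (one year) → May 23, 2100 (400 left).
May has 31 days: +9 → Jun 1, 2100 (391 left).
Jun has 30 days: +30 → Jul 1, 2100 (361 left).
Jul has 31 days: +31 → Aug 1, 2100 (330 left).
Aug has 31 days: +31 → Sep 1, 2100 (299 left).
Sep has 30 days: +30 → Oct 1, 2100 (269 left).
Oct has 31 days: +31 → Nov 1, 2100 (238 left).
Nov has 30 days: +30 → Dec 1, 2100 (208 left).
Dec has 31 days: +31 → Jan 1, 2101 (177 left).
Jan has 31 days: +31 → Feb 1, 2101 (146 left).
Feb has 28 days: +28 → Mar 1, 2101 (118 left).
Mar has 31 days: +31 → Apr 1, 2101 (87 left).
Apr has 30 days: +30 → May 1, 2101 (57 left).
May has 31 days: +31 → Jun 1, 2101 (26 left).
+26 → Jun 27, 2101.

June 27, 2101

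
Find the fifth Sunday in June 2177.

June 29, 2177

June 1, 2177 is a Sunday.
The first Sunday is therefore June 1 (same day).
The fifth Sunday is 1 + 4×7 = June 29.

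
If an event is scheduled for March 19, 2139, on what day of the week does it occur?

Thursday

Doomsday rule: the anchor day for the 2100s is Sunday. For year 39: 39÷12 = 3 r 3, and 3÷4 = 0, so 3+3+0 = 6.
Sunday + 6 ≡ Saturday — that's 2139's doomsday.
In March the doomsday date is Mar 14.
Mar 19 is 5 days after Mar 14; 5 mod 7 = 5, so Saturday + 5 = Thursday.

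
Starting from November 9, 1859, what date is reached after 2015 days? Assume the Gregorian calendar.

+366 (one year; includes Feb 29, 1860) → Nov 9, 1860 (1649 left).
+365 (one year) → Nov 9, 1861 (1284 left).
+365 (one year) → Nov 9, 1862 (919 left).
+365 (one year) → Nov 9, 1863 (554 left).
+366 (one year; includes Feb 29, 1864) → Nov 9, 1864 (188 left).
Nov has 30 days: +22 → Dec 1, 1864 (166 left).
Dec has 31 days: +31 → Jan 1, 1865 (135 left).
Jan has 31 days: +31 → Feb 1, 1865 (104 left).
Feb has 28 days: +28 → Mar 1, 1865 (76 left).
Mar has 31 days: +31 → Apr 1, 1865 (45 left).
Apr has 30 days: +30 → May 1, 1865 (15 left).
+15 → May 16, 1865.

May 16, 1865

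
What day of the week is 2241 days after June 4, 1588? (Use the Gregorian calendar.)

Sunday

First find the weekday of Jun 4, 1588. Doomsday rule: the anchor day for the 1500s is Wednesday. For year 88: 88÷12 = 7 r 4, and 4÷4 = 1, so 7+4+1 = 12.
Wednesday + 12 ≡ Monday — that's 1588's doomsday.
In June the doomsday date is Jun 6.
Jun 4 is 2 days before Jun 6; 2 mod 7 = 2, so Monday − 2 = Saturday.
2241 mod 7 = 1, so 2241 days after a Saturday is Saturday + 1 = Sunday.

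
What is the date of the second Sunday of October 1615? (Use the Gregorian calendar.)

October 11, 1615

October 1, 1615 is a Thursday.
The first Sunday is therefore October 4 (3 days later).
The second Sunday is 4 + 1×7 = October 11.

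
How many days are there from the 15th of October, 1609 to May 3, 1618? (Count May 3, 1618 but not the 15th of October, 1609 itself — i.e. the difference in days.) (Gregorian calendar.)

3122

Oct 15, 1609 → Oct 15, 1610: 365 days.
Oct 15, 1610 → Oct 15, 1611: 365 days.
Oct 15, 1611 → Oct 15, 1612: 366 days (Feb 29, 1612 is in that span).
Oct 15, 1612 → Oct 15, 1613: 365 days.
Oct 15, 1613 → Oct 15, 1614: 365 days.
Oct 15, 1614 → Oct 15, 1615: 365 days.
Oct 15, 1615 → Oct 15, 1616: 366 days (Feb 29, 1616 is in that span).
Oct 15, 1616 → Oct 15, 1617: 365 days.
Oct 15, 1617 → Nov 15, 1617: 31 days (October has 31).
Nov 15, 1617 → Dec 15, 1617: 30 days (November has 30).
Dec 15, 1617 → Jan 15, 1618: 31 days (December has 31).
Jan 15, 1618 → Feb 15, 1618: 31 days (January has 31).
Feb 15, 1618 → Mar 15, 1618: 28 days (February has 28).
Mar 15, 1618 → Apr 15, 1618: 31 days (March has 31).
Apr 15, 1618 → May 3, 1618: 18 days.
Total: 3122 days.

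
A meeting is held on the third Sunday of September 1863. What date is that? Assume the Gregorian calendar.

September 20, 1863

September 1, 1863 is a Tuesday.
The first Sunday is therefore September 6 (5 days later).
The third Sunday is 6 + 2×7 = September 20.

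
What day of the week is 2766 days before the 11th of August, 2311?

Thursday

First find the weekday of Aug 11, 2311. Doomsday rule: the anchor day for the 2300s is Wednesday. For year 11: 11÷12 = 0 r 11, and 11÷4 = 2, so 0+11+2 = 13.
Wednesday + 13 ≡ Tuesday — that's 2311's doomsday.
In August the doomsday date is Aug 8.
Aug 11 is 3 days after Aug 8; 3 mod 7 = 3, so Tuesday + 3 = Friday.
2766 mod 7 = 1, so 2766 days before a Friday is Friday − 1 = Thursday.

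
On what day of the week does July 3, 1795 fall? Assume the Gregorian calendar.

Doomsday rule: the anchor day for the 1700s is Sunday. For year 95: 95÷12 = 7 r 11, and 11÷4 = 2, so 7+11+2 = 20.
Sunday + 20 ≡ Saturday — that's 1795's doomsday.
In July the doomsday date is Jul 11.
Jul 3 is 8 days before Jul 11; 8 mod 7 = 1, so Saturday − 1 = Friday.

Friday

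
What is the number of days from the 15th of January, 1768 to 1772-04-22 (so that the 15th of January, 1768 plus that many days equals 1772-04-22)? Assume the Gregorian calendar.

Jan 15, 1768 → Jan 15, 1769: 366 days (Feb 29, 1768 is in that span).
Jan 15, 1769 → Jan 15, 1770: 365 days.
Jan 15, 1770 → Jan 15, 1771: 365 days.
Jan 15, 1771 → Jan 15, 1772: 365 days.
Jan 15, 1772 → Feb 15, 1772: 31 days (January has 31).
Feb 15, 1772 → Mar 15, 1772: 29 days (February has 29).
Mar 15, 1772 → Apr 15, 1772: 31 days (March has 31).
Apr 15, 1772 → Apr 22, 1772: 7 days.
Total: 1559 days.

1559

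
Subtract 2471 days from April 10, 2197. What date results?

July 5, 2190

−365 (one year) → Apr 10, 2196 (2106 left).
−366 (one year; includes Feb 29, 2196) → Apr 10, 2195 (1740 left).
−365 (one year) → Apr 10, 2194 (1375 left).
−365 (one year) → Apr 10, 2193 (1010 left).
−365 (one year) → Apr 10, 2192 (645 left).
−366 (one year; includes Feb 29, 2192) → Apr 10, 2191 (279 left).
−10 → Mar 31, 2191 (end of Mar, 31 days; 269 left).
−31 → Feb 28, 2191 (end of Feb, 28 days; 238 left).
−28 → Jan 31, 2191 (end of Jan, 31 days; 210 left).
−31 → Dec 31, 2190 (end of Dec, 31 days; 179 left).
−31 → Nov 30, 2190 (end of Nov, 30 days; 148 left).
−30 → Oct 31, 2190 (end of Oct, 31 days; 118 left).
−31 → Sep 30, 2190 (end of Sep, 30 days; 87 left).
−30 → Aug 31, 2190 (end of Aug, 31 days; 57 left).
−31 → Jul 31, 2190 (end of Jul, 31 days; 26 left).
−26 → Jul 5, 2190.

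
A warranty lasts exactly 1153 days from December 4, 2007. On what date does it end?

January 30, 2011

+366 (one year; includes Feb 29, 2008) → Dec 4, 2008 (787 left).
+365 (one year) → Dec 4, 2009 (422 left).
+365 (one year) → Dec 4, 2010 (57 left).
Dec has 31 days: +28 → Jan 1, 2011 (29 left).
+29 → Jan 30, 2011.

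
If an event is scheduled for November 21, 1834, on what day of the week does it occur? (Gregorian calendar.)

Friday

Doomsday rule: the anchor day for the 1800s is Friday. For year 34: 34÷12 = 2 r 10, and 10÷4 = 2, so 2+10+2 = 14.
Friday + 14 ≡ Friday — that's 1834's doomsday.
In November the doomsday date is Nov 7.
Nov 21 is 14 days after Nov 7; 14 mod 7 = 0, so Friday + 0 = Friday.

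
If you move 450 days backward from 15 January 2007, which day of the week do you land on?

First find the weekday of Jan 15, 2007. Doomsday rule: the anchor day for the 2000s is Tuesday. For year 07: 7÷12 = 0 r 7, and 7÷4 = 1, so 0+7+1 = 8.
Tuesday + 8 ≡ Wednesday — that's 2007's doomsday.
In January the doomsday date is Jan 3 (2007 is not a leap year).
Jan 15 is 12 days after Jan 3; 12 mod 7 = 5, so Wednesday + 5 = Monday.
450 mod 7 = 2, so 450 days before a Monday is Monday − 2 = Saturday.

Saturday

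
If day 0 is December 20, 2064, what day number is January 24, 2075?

3687

Dec 20, 2064 → Dec 20, 2065: 365 days.
Dec 20, 2065 → Dec 20, 2066: 365 days.
Dec 20, 2066 → Dec 20, 2067: 365 days.
Dec 20, 2067 → Dec 20, 2068: 366 days (Feb 29, 2068 is in that span).
Dec 20, 2068 → Dec 20, 2069: 365 days.
Dec 20, 2069 → Dec 20, 2070: 365 days.
Dec 20, 2070 → Dec 20, 2071: 365 days.
Dec 20, 2071 → Dec 20, 2072: 366 days (Feb 29, 2072 is in that span).
Dec 20, 2072 → Dec 20, 2073: 365 days.
Dec 20, 2073 → Jan 20, 2074: 31 days (December has 31).
Jan 20, 2074 → Feb 20, 2074: 31 days (January has 31).
Feb 20, 2074 → Mar 20, 2074: 28 days (February has 28).
Mar 20, 2074 → Apr 20, 2074: 31 days (March has 31).
Apr 20, 2074 → May 20, 2074: 30 days (April has 30).
May 20, 2074 → Jun 20, 2074: 31 days (May has 31).
Jun 20, 2074 → Jul 20, 2074: 30 days (June has 30).
Jul 20, 2074 → Aug 20, 2074: 31 days (July has 31).
Aug 20, 2074 → Sep 20, 2074: 31 days (August has 31).
Sep 20, 2074 → Oct 20, 2074: 30 days (September has 30).
Oct 20, 2074 → Nov 20, 2074: 31 days (October has 31).
Nov 20, 2074 → Dec 20, 2074: 30 days (November has 30).
Dec 20, 2074 → Jan 20, 2075: 31 days (December has 31).
Jan 20, 2075 → Jan 24, 2075: 4 days.
Total: 3687 days.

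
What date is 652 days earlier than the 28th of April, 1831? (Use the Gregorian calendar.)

−365 (one year) → Apr 28, 1830 (287 left).
−28 → Mar 31, 1830 (end of Mar, 31 days; 259 left).
−31 → Feb 28, 1830 (end of Feb, 28 days; 228 left).
−28 → Jan 31, 1830 (end of Jan, 31 days; 200 left).
−31 → Dec 31, 1829 (end of Dec, 31 days; 169 left).
−31 → Nov 30, 1829 (end of Nov, 30 days; 138 left).
−30 → Oct 31, 1829 (end of Oct, 31 days; 108 left).
−31 → Sep 30, 1829 (end of Sep, 30 days; 77 left).
−30 → Aug 31, 1829 (end of Aug, 31 days; 47 left).
−31 → Jul 31, 1829 (end of Jul, 31 days; 16 left).
−16 → Jul 15, 1829.

July 15, 1829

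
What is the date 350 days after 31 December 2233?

December 16, 2234

Dec has 31 days: +1 → Jan 1, 2234 (349 left).
Jan has 31 days: +31 → Feb 1, 2234 (318 left).
Feb has 28 days: +28 → Mar 1, 2234 (290 left).
Mar has 31 days: +31 → Apr 1, 2234 (259 left).
Apr has 30 days: +30 → May 1, 2234 (229 left).
May has 31 days: +31 → Jun 1, 2234 (198 left).
Jun has 30 days: +30 → Jul 1, 2234 (168 left).
Jul has 31 days: +31 → Aug 1, 2234 (137 left).
Aug has 31 days: +31 → Sep 1, 2234 (106 left).
Sep has 30 days: +30 → Oct 1, 2234 (76 left).
Oct has 31 days: +31 → Nov 1, 2234 (45 left).
Nov has 30 days: +30 → Dec 1, 2234 (15 left).
+15 → Dec 16, 2234.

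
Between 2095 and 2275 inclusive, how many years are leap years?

43

Multiples of 4 in [2095,2275]: 45.
Of those, multiples of 100: 2 (not leap unless ÷400).
Multiples of 400: 0.
Leap years = 45 − 2 + 0 = 43.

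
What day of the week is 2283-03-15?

Doomsday rule: the anchor day for the 2200s is Friday. For year 83: 83÷12 = 6 r 11, and 11÷4 = 2, so 6+11+2 = 19.
Friday + 19 ≡ Wednesday — that's 2283's doomsday.
In March the doomsday date is Mar 14.
Mar 15 is 1 day after Mar 14; 1 mod 7 = 1, so Wednesday + 1 = Thursday.

Thursday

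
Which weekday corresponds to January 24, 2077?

Doomsday rule: the anchor day for the 2000s is Tuesday. For year 77: 77÷12 = 6 r 5, and 5÷4 = 1, so 6+5+1 = 12.
Tuesday + 12 ≡ Sunday — that's 2077's doomsday.
In January the doomsday date is Jan 3 (2077 is not a leap year).
Jan 24 is 21 days after Jan 3; 21 mod 7 = 0, so Sunday + 0 = Sunday.

Sunday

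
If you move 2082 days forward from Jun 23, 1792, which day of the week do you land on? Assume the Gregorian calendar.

First find the weekday of Jun 23, 1792. Doomsday rule: the anchor day for the 1700s is Sunday. For year 92: 92÷12 = 7 r 8, and 8÷4 = 2, so 7+8+2 = 17.
Sunday + 17 ≡ Wednesday — that's 1792's doomsday.
In June the doomsday date is Jun 6.
Jun 23 is 17 days after Jun 6; 17 mod 7 = 3, so Wednesday + 3 = Saturday.
2082 mod 7 = 3, so 2082 days after a Saturday is Saturday + 3 = Tuesday.

Tuesday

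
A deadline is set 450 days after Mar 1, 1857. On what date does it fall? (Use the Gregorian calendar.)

+365 (one year) → Mar 1, 1858 (85 left).
Mar has 31 days: +31 → Apr 1, 1858 (54 left).
Apr has 30 days: +30 → May 1, 1858 (24 left).
+24 → May 25, 1858.

May 25, 1858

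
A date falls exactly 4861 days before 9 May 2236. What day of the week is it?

Friday

First find the weekday of May 9, 2236. Doomsday rule: the anchor day for the 2200s is Friday. For year 36: 36÷12 = 3 r 0, and 0÷4 = 0, so 3+0+0 = 3.
Friday + 3 ≡ Monday — that's 2236's doomsday.
In May the doomsday date is May 9.
May 9 is the doomsday itself: Monday.
4861 mod 7 = 3, so 4861 days before a Monday is Monday − 3 = Friday.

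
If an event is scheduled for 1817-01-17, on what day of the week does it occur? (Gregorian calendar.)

Friday

Doomsday rule: the anchor day for the 1800s is Friday. For year 17: 17÷12 = 1 r 5, and 5÷4 = 1, so 1+5+1 = 7.
Friday + 7 ≡ Friday — that's 1817's doomsday.
In January the doomsday date is Jan 3 (1817 is not a leap year).
Jan 17 is 14 days after Jan 3; 14 mod 7 = 0, so Friday + 0 = Friday.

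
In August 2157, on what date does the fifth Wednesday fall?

August 31, 2157

August 1, 2157 is a Monday.
The first Wednesday is therefore August 3 (2 days later).
The fifth Wednesday is 3 + 4×7 = August 31.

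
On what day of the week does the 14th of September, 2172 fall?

January 1, 2172 is a Wednesday.
Jan 1, 2172 → Feb 1, 2172: 31 days (January has 31).
Feb 1, 2172 → Mar 1, 2172: 29 days (February has 29).
Mar 1, 2172 → Apr 1, 2172: 31 days (March has 31).
Apr 1, 2172 → May 1, 2172: 30 days (April has 30).
May 1, 2172 → Jun 1, 2172: 31 days (May has 31).
Jun 1, 2172 → Jul 1, 2172: 30 days (June has 30).
Jul 1, 2172 → Aug 1, 2172: 31 days (July has 31).
Aug 1, 2172 → Sep 1, 2172: 31 days (August has 31).
Sep 1, 2172 → Sep 14, 2172: 13 days.
Total: 257 days.
257 mod 7 = 5, so Wednesday + 5 = Monday.

Monday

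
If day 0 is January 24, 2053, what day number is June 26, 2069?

Jan 24, 2053 → Jan 24, 2054: 365 days.
Jan 24, 2054 → Jan 24, 2055: 365 days.
Jan 24, 2055 → Jan 24, 2056: 365 days.
Jan 24, 2056 → Jan 24, 2057: 366 days (Feb 29, 2056 is in that span).
Jan 24, 2057 → Jan 24, 2058: 365 days.
Jan 24, 2058 → Jan 24, 2059: 365 days.
Jan 24, 2059 → Jan 24, 2060: 365 days.
Jan 24, 2060 → Jan 24, 2061: 366 days (Feb 29, 2060 is in that span).
Jan 24, 2061 → Jan 24, 2062: 365 days.
Jan 24, 2062 → Jan 24, 2063: 365 days.
Jan 24, 2063 → Jan 24, 2064: 365 days.
Jan 24, 2064 → Jan 24, 2065: 366 days (Feb 29, 2064 is in that span).
Jan 24, 2065 → Jan 24, 2066: 365 days.
Jan 24, 2066 → Jan 24, 2067: 365 days.
Jan 24, 2067 → Jan 24, 2068: 365 days.
Jan 24, 2068 → Jan 24, 2069: 366 days (Feb 29, 2068 is in that span).
Jan 24, 2069 → Feb 24, 2069: 31 days (January has 31).
Feb 24, 2069 → Mar 24, 2069: 28 days (February has 28).
Mar 24, 2069 → Apr 24, 2069: 31 days (March has 31).
Apr 24, 2069 → May 24, 2069: 30 days (April has 30).
May 24, 2069 → Jun 24, 2069: 31 days (May has 31).
Jun 24, 2069 → Jun 26, 2069: 2 days.
Total: 5997 days.

5997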